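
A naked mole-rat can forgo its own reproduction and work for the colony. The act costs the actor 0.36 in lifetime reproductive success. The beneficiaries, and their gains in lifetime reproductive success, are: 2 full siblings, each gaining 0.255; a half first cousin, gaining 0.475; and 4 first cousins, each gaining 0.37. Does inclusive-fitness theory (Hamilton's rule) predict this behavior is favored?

Yes

Hamilton's rule: the trait is favored when the sum of r·B over every recipient exceeds the actor's cost C.
r to a full sibling = 1/2 (full sibs share both parents — two paths of length 2: r = 2·(1/2)^2 = 1/2).
r to a half first cousin = 0.0625 (half first cousins share one grandparent — one path of length 4: r = (1/2)^4 = 1/16).
r to a first cousin = 0.125 (first cousins share one grandparent pair — two paths of length 4: r = 2·(1/2)^4 = 1/8).
Summing one r·B term per recipient: 2·0.5·0.255 + 1·0.0625·0.475 + 4·0.125·0.37 = 0.4696875.
0.4696875 > 0.36: the indirect benefit exceeds the cost.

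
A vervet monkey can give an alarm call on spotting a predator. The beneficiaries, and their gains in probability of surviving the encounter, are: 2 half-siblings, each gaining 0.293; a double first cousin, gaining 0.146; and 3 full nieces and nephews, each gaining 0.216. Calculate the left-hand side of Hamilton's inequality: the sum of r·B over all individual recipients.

0.345

r to a half-sibling = 1/4 (half-sibs share one parent — one path of length 2: r = (1/2)^2 = 1/4).
r to a double first cousin = 0.25 (double first cousins share both grandparent pairs — four paths of length 4: r = 4·(1/2)^4 = 1/4).
r to a full niece or nephew = 0.25 (full aunt/uncle↔niece/nephew: two paths of length 3 through the shared grandparent pair: r = 2·(1/2)^3 = 1/4).
Summing one r·B term per recipient: 2·0.25·0.293 + 1·0.25·0.146 + 3·0.25·0.216 = 0.345.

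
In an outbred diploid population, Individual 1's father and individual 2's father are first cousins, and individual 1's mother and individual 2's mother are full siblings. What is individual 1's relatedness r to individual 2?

Relatedness sums over independent paths through distinct common ancestors.
Individual 1 and individual 2 are related in two ways: second cousins through their fathers (r = 1/32) and first cousins through their mothers (r = 1/8).
r = 1/32 + 1/8 = 0.15625.

0.15625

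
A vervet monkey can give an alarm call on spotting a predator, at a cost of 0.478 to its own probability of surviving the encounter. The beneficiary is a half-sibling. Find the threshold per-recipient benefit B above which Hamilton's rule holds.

1.912

r to a half-sibling = 0.25 (half-sibs share one parent — one path of length 2: r = (1/2)^2 = 1/4).
Hamilton's rule with n recipients of equal r: n·r·B > C, so B > C/(n·r) = 0.478/(1·0.25) = 1.912.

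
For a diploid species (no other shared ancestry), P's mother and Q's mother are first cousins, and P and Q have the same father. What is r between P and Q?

0.28125

Relatedness sums over independent paths through distinct common ancestors.
P and Q are related in two ways: second cousins through their mothers (r = 1/32) and half-sibs through their shared father (r = 1/4).
r = 1/32 + 1/4 = 9/32 = 0.28125.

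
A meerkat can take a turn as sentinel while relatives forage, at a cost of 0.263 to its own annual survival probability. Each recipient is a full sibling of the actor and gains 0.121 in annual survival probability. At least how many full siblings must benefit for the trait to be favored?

5

r to a full sibling = 1/2 (full sibs share both parents — two paths of length 2: r = 2·(1/2)^2 = 1/2).
Hamilton's rule: n·r·B > C  ⇒  n > C/(r·B) = 0.263/(0.5·0.121) = 4.347.
The smallest integer exceeding 4.347 is 5.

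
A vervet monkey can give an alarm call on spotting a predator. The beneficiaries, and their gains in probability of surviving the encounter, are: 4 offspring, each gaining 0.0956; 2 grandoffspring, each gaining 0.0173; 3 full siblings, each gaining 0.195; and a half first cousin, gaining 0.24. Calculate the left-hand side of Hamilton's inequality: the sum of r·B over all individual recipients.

r to an offspring = 0.5 (one parent–offspring link: r = (1/2)^1 = 1/2).
r to a grandoffspring = 0.25 (two parent–offspring links: r = (1/2)^2 = 1/4).
r to a full sibling = 0.5 (full sibs share both parents — two paths of length 2: r = 2·(1/2)^2 = 1/2).
r to a half first cousin = 1/16 (half first cousins share one grandparent — one path of length 4: r = (1/2)^4 = 1/16).
Summing one r·B term per recipient: 4·0.5·0.0956 + 2·0.25·0.0173 + 3·0.5·0.195 + 1·0.0625·0.24 = 0.50735.

0.50735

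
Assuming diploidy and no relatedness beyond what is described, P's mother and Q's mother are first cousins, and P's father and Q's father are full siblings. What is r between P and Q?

0.15625

Relatedness sums over independent paths through distinct common ancestors.
P and Q are related in two ways: second cousins through their mothers (r = 1/32) and first cousins through their fathers (r = 1/8).
r = 1/32 + 1/8 = 0.15625.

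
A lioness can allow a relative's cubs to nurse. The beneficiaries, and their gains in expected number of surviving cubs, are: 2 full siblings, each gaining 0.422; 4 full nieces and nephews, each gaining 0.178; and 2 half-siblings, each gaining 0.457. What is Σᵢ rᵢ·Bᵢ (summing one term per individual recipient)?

0.8285

r to a full sibling = 1/2 (full sibs share both parents — two paths of length 2: r = 2·(1/2)^2 = 1/2).
r to a full niece or nephew = 1/4 (full aunt/uncle↔niece/nephew: two paths of length 3 through the shared grandparent pair: r = 2·(1/2)^3 = 1/4).
r to a half-sibling = 0.25 (half-sibs share one parent — one path of length 2: r = (1/2)^2 = 1/4).
Summing one r·B term per recipient: 2·0.5·0.422 + 4·0.25·0.178 + 2·0.25·0.457 = 0.8285.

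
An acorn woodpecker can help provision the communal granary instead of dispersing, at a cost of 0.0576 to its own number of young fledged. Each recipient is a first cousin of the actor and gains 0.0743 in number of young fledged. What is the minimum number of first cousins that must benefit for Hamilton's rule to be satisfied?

7

r to a first cousin = 1/8 (first cousins share one grandparent pair — two paths of length 4: r = 2·(1/2)^4 = 1/8).
Hamilton's rule: n·r·B > C  ⇒  n > C/(r·B) = 0.0576/(0.125·0.0743) = 6.202.
The smallest integer exceeding 6.202 is 7.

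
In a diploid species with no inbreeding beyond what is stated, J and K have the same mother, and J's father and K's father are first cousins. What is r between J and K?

0.28125

Independent pedigree routes through distinct common ancestors add.
J and K are related in two ways: half-sibs through their shared mother (r = 1/4) and second cousins through their fathers (r = 1/32).
r = 1/4 + 1/32 = 0.28125.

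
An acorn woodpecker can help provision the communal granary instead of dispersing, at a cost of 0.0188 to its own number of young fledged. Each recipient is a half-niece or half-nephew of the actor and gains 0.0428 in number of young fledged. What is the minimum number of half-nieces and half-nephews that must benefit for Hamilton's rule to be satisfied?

r to a half-niece or half-nephew = 0.125 (half-aunt/uncle↔niece/nephew: one path of length 3: r = (1/2)^3 = 1/8).
Hamilton's rule: n·r·B > C  ⇒  n > C/(r·B) = 0.0188/(0.125·0.0428) = 3.514.
The smallest integer exceeding 3.514 is 4.

4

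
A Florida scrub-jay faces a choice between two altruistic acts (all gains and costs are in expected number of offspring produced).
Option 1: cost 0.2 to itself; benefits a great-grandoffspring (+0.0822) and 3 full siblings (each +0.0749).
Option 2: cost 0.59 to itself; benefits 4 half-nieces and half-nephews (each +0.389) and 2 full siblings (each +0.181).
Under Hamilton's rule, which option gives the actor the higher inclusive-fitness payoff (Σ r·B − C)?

Option 1: r to a great-grandoffspring = 0.125.
Option 1: r to a full sibling = 0.5.
Option 1: Σ r·B − C = (1·0.125·0.0822 + 3·0.5·0.0749) − 0.2 = -0.077375.
Option 2: r to a half-niece or half-nephew = 0.125.
Option 2: r to a full sibling = 0.5.
Option 2: Σ r·B − C = (4·0.125·0.389 + 2·0.5·0.181) − 0.59 = -0.2145.
Option 1 has the higher net inclusive-fitness payoff.

Option 1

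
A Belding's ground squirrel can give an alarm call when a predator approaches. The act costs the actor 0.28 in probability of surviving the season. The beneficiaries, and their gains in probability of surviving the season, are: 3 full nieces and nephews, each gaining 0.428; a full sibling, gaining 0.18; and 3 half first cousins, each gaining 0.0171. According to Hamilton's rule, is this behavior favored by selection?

Hamilton's rule: the trait is favored when the sum of r·B over every recipient exceeds the actor's cost C.
r to a full niece or nephew = 1/4 (full aunt/uncle↔niece/nephew: two paths of length 3 through the shared grandparent pair: r = 2·(1/2)^3 = 1/4).
r to a full sibling = 0.5 (full sibs share both parents — two paths of length 2: r = 2·(1/2)^2 = 1/2).
r to a half first cousin = 1/16 (half first cousins share one grandparent — one path of length 4: r = (1/2)^4 = 1/16).
Summing one r·B term per recipient: 3·0.25·0.428 + 1·0.5·0.18 + 3·0.0625·0.0171 = 0.41420625.
0.41420625 > 0.28: the indirect benefit exceeds the cost.

Yes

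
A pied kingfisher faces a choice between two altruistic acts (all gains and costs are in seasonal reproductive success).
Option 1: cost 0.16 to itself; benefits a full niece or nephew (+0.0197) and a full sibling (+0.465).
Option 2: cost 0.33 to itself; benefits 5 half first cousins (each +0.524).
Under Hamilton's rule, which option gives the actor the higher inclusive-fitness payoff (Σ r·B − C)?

Option 1

Option 1: r to a full niece or nephew = 0.25.
Option 1: r to a full sibling = 0.5.
Option 1: Σ r·B − C = (1·0.25·0.0197 + 1·0.5·0.465) − 0.16 = 0.077425.
Option 2: r to a half first cousin = 0.0625.
Option 2: Σ r·B − C = (5·0.0625·0.524) − 0.33 = -0.16625.
Option 1 has the higher net inclusive-fitness payoff.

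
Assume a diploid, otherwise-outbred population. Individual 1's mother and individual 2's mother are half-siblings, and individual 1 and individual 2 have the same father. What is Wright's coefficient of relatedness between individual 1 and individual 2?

With two independent routes of shared ancestry, r is the sum of the two contributions.
Individual 1 and individual 2 are related in two ways: half first cousins through their mothers (r = 1/16) and half-sibs through their shared father (r = 1/4).
r = 1/16 + 1/4 = 5/16 = 0.3125.

0.3125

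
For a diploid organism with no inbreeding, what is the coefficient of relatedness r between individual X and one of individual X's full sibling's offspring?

0.25

Each parent–offspring link contributes a factor of 1/2, and independent paths through distinct common ancestors add.
Full aunt/uncle↔niece/nephew: two paths of length 3 through the shared grandparent pair: r = 2·(1/2)^3 = 1/4.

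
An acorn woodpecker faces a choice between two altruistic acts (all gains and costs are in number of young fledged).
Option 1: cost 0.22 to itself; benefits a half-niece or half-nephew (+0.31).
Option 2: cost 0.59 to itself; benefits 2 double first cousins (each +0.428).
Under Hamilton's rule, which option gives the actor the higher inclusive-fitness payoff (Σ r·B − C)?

Option 1: r to a half-niece or half-nephew = 0.125.
Option 1: Σ r·B − C = (1·0.125·0.31) − 0.22 = -0.18125.
Option 2: r to a double first cousin = 0.25.
Option 2: Σ r·B − C = (2·0.25·0.428) − 0.59 = -0.376.
Option 1 has the higher net inclusive-fitness payoff.

Option 1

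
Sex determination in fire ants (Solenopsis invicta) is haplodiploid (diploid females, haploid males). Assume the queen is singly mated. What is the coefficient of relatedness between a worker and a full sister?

0.75

Haplodiploid full sisters inherit their father's entire haploid genome identically (contributing 1/2) and on average half of their mother's contribution (1/2 · 1/2 = 1/4); r = 1/2 + 1/4 = 3/4.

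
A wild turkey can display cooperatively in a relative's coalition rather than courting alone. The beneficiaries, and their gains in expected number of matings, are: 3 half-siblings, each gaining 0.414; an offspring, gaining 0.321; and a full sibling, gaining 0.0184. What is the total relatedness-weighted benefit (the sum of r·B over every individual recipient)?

0.4802

r to a half-sibling = 1/4 (half-sibs share one parent — one path of length 2: r = (1/2)^2 = 1/4).
r to an offspring = 1/2 (one parent–offspring link: r = (1/2)^1 = 1/2).
r to a full sibling = 0.5 (full sibs share both parents — two paths of length 2: r = 2·(1/2)^2 = 1/2).
Summing one r·B term per recipient: 3·0.25·0.414 + 1·0.5·0.321 + 1·0.5·0.0184 = 0.4802.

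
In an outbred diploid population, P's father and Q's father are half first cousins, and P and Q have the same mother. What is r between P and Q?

0.265625

With two independent routes of shared ancestry, r is the sum of the two contributions.
P and Q are related in two ways: half second cousins through their fathers (r = 1/64) and half-sibs through their shared mother (r = 1/4).
r = 1/64 + 1/4 = 17/64 = 0.265625.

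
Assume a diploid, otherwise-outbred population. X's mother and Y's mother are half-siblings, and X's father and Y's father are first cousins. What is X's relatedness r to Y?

Relatedness sums over independent paths through distinct common ancestors.
X and Y are related in two ways: half first cousins through their mothers (r = 1/16) and second cousins through their fathers (r = 1/32).
r = 1/16 + 1/32 = 3/32 = 0.09375.

0.09375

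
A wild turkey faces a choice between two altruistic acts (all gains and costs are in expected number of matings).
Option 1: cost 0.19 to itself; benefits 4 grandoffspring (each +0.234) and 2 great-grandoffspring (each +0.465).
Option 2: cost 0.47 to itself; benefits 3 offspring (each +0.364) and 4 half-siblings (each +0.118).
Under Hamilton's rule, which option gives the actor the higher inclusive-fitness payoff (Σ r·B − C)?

Option 1: r to a grandoffspring = 0.25.
Option 1: r to a great-grandoffspring = 0.125.
Option 1: Σ r·B − C = (4·0.25·0.234 + 2·0.125·0.465) − 0.19 = 0.16025.
Option 2: r to an offspring = 0.5.
Option 2: r to a half-sibling = 0.25.
Option 2: Σ r·B − C = (3·0.5·0.364 + 4·0.25·0.118) − 0.47 = 0.194.
Option 2 has the higher net inclusive-fitness payoff.

Option 2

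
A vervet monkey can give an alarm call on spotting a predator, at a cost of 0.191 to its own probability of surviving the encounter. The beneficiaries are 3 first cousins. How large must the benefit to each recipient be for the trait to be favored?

0.5093

r to a first cousin = 0.125 (first cousins share one grandparent pair — two paths of length 4: r = 2·(1/2)^4 = 1/8).
Hamilton's rule with n recipients of equal r: n·r·B > C, so B > C/(n·r) = 0.191/(3·0.125) = 0.5093.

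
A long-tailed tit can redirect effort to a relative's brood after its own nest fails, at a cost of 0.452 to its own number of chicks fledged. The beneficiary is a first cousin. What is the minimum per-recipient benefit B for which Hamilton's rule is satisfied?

3.616

r to a first cousin = 1/8 (first cousins share one grandparent pair — two paths of length 4: r = 2·(1/2)^4 = 1/8).
Hamilton's rule with n recipients of equal r: n·r·B > C, so B > C/(n·r) = 0.452/(1·0.125) = 3.616.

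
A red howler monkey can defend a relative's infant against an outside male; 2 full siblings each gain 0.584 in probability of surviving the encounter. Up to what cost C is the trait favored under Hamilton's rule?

r to a full sibling = 1/2 (full sibs share both parents — two paths of length 2: r = 2·(1/2)^2 = 1/2).
Hamilton's rule: n·r·B > C, so the trait is favored while C < n·r·B = 2·0.5·0.584 = 0.584.

0.584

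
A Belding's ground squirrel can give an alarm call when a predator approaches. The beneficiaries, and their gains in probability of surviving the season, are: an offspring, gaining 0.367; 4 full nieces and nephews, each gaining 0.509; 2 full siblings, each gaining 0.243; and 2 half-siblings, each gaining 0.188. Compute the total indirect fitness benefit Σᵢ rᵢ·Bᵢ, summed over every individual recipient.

1.0295

r to an offspring = 0.5 (one parent–offspring link: r = (1/2)^1 = 1/2).
r to a full niece or nephew = 0.25 (full aunt/uncle↔niece/nephew: two paths of length 3 through the shared grandparent pair: r = 2·(1/2)^3 = 1/4).
r to a full sibling = 1/2 (full sibs share both parents — two paths of length 2: r = 2·(1/2)^2 = 1/2).
r to a half-sibling = 0.25 (half-sibs share one parent — one path of length 2: r = (1/2)^2 = 1/4).
Summing one r·B term per recipient: 1·0.5·0.367 + 4·0.25·0.509 + 2·0.5·0.243 + 2·0.25·0.188 = 1.0295.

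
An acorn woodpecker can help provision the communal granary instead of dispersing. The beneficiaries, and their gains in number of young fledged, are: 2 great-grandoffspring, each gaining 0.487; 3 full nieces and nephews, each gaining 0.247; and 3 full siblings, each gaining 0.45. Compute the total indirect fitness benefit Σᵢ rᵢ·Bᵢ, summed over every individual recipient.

0.982

r to a great-grandoffspring = 1/8 (three parent–offspring links: r = (1/2)^3 = 1/8).
r to a full niece or nephew = 0.25 (full aunt/uncle↔niece/nephew: two paths of length 3 through the shared grandparent pair: r = 2·(1/2)^3 = 1/4).
r to a full sibling = 0.5 (full sibs share both parents — two paths of length 2: r = 2·(1/2)^2 = 1/2).
Summing one r·B term per recipient: 2·0.125·0.487 + 3·0.25·0.247 + 3·0.5·0.45 = 0.982.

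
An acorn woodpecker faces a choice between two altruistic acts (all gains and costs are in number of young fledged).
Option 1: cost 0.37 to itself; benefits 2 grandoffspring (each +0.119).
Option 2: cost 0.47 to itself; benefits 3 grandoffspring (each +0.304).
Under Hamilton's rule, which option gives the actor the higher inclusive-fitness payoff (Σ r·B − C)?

Option 1: r to a grandoffspring = 0.25.
Option 1: Σ r·B − C = (2·0.25·0.119) − 0.37 = -0.3105.
Option 2: r to a grandoffspring = 0.25.
Option 2: Σ r·B − C = (3·0.25·0.304) − 0.47 = -0.242.
Option 2 has the higher net inclusive-fitness payoff.

Option 2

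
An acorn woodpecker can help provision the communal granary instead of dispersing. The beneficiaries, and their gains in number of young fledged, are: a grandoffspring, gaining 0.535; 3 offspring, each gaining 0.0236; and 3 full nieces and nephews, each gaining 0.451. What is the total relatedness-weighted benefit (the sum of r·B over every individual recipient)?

r to a grandoffspring = 0.25 (two parent–offspring links: r = (1/2)^2 = 1/4).
r to an offspring = 1/2 (one parent–offspring link: r = (1/2)^1 = 1/2).
r to a full niece or nephew = 0.25 (full aunt/uncle↔niece/nephew: two paths of length 3 through the shared grandparent pair: r = 2·(1/2)^3 = 1/4).
Summing one r·B term per recipient: 1·0.25·0.535 + 3·0.5·0.0236 + 3·0.25·0.451 = 0.5074.

0.5074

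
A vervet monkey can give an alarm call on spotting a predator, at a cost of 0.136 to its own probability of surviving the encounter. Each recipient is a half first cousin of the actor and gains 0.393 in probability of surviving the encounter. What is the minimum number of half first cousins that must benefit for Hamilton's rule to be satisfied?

6

r to a half first cousin = 0.0625 (half first cousins share one grandparent — one path of length 4: r = (1/2)^4 = 1/16).
Hamilton's rule: n·r·B > C  ⇒  n > C/(r·B) = 0.136/(0.0625·0.393) = 5.537.
The smallest integer exceeding 5.537 is 6.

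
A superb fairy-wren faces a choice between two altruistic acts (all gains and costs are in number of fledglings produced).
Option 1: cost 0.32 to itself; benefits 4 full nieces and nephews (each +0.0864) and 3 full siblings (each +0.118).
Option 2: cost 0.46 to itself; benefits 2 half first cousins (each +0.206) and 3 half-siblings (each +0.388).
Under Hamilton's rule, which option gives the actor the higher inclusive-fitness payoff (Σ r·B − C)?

Option 1

Option 1: r to a full niece or nephew = 0.25.
Option 1: r to a full sibling = 0.5.
Option 1: Σ r·B − C = (4·0.25·0.0864 + 3·0.5·0.118) − 0.32 = -0.0566.
Option 2: r to a half first cousin = 0.0625.
Option 2: r to a half-sibling = 0.25.
Option 2: Σ r·B − C = (2·0.0625·0.206 + 3·0.25·0.388) − 0.46 = -0.14325.
Option 1 has the higher net inclusive-fitness payoff.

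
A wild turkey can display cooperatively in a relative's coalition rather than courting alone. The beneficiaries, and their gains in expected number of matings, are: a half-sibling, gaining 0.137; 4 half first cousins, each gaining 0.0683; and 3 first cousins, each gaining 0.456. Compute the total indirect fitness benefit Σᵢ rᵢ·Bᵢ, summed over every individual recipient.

0.222325

r to a half-sibling = 0.25 (half-sibs share one parent — one path of length 2: r = (1/2)^2 = 1/4).
r to a half first cousin = 0.0625 (half first cousins share one grandparent — one path of length 4: r = (1/2)^4 = 1/16).
r to a first cousin = 0.125 (first cousins share one grandparent pair — two paths of length 4: r = 2·(1/2)^4 = 1/8).
Summing one r·B term per recipient: 1·0.25·0.137 + 4·0.0625·0.0683 + 3·0.125·0.456 = 0.222325.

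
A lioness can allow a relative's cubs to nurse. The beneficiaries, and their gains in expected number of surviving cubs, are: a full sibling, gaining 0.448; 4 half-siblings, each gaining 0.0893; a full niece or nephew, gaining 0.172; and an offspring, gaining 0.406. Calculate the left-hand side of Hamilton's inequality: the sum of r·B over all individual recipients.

0.5593

r to a full sibling = 0.5 (full sibs share both parents — two paths of length 2: r = 2·(1/2)^2 = 1/2).
r to a half-sibling = 1/4 (half-sibs share one parent — one path of length 2: r = (1/2)^2 = 1/4).
r to a full niece or nephew = 1/4 (full aunt/uncle↔niece/nephew: two paths of length 3 through the shared grandparent pair: r = 2·(1/2)^3 = 1/4).
r to an offspring = 1/2 (one parent–offspring link: r = (1/2)^1 = 1/2).
Summing one r·B term per recipient: 1·0.5·0.448 + 4·0.25·0.0893 + 1·0.25·0.172 + 1·0.5·0.406 = 0.5593.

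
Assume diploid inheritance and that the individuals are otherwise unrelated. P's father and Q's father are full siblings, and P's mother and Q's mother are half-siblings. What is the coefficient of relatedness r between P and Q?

Wright's path rule: contributions from independent ancestry routes add.
P and Q are related in two ways: first cousins through their fathers (r = 1/8) and half first cousins through their mothers (r = 1/16).
r = 1/8 + 1/16 = 0.1875.

0.1875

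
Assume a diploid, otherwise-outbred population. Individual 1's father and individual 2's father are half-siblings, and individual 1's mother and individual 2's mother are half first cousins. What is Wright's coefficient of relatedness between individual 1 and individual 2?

0.078125

Independent pedigree routes through distinct common ancestors add.
Individual 1 and individual 2 are related in two ways: half first cousins through their fathers (r = 1/16) and half second cousins through their mothers (r = 1/64).
r = 1/16 + 1/64 = 5/64 = 0.078125.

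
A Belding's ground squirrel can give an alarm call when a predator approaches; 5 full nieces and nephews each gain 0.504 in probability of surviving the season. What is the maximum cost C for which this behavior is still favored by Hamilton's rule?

0.63

r to a full niece or nephew = 0.25 (full aunt/uncle↔niece/nephew: two paths of length 3 through the shared grandparent pair: r = 2·(1/2)^3 = 1/4).
Hamilton's rule: n·r·B > C, so the trait is favored while C < n·r·B = 5·0.25·0.504 = 0.63.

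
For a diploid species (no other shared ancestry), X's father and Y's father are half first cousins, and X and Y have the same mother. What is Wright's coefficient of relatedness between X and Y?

0.265625

Wright's path rule: contributions from independent ancestry routes add.
X and Y are related in two ways: half second cousins through their fathers (r = 1/64) and half-sibs through their shared mother (r = 1/4).
r = 1/64 + 1/4 = 17/64 = 0.265625.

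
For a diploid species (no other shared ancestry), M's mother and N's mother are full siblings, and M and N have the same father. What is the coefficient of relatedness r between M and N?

With two independent routes of shared ancestry, r is the sum of the two contributions.
M and N are related in two ways: first cousins through their mothers (r = 1/8) and half-sibs through their shared father (r = 1/4).
r = 1/8 + 1/4 = 3/8 = 0.375.

0.375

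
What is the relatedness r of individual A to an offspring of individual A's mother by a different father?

0.25

Each parent–offspring link contributes a factor of 1/2, and independent paths through distinct common ancestors add.
Half-sibs share one parent — one path of length 2: r = (1/2)^2 = 1/4.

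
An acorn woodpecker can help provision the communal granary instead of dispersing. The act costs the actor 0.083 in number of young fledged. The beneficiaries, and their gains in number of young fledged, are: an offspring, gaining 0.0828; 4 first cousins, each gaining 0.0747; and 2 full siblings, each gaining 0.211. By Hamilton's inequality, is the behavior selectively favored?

Hamilton's rule: the trait is favored when the sum of r·B over every recipient exceeds the actor's cost C.
r to an offspring = 1/2 (one parent–offspring link: r = (1/2)^1 = 1/2).
r to a first cousin = 0.125 (first cousins share one grandparent pair — two paths of length 4: r = 2·(1/2)^4 = 1/8).
r to a full sibling = 0.5 (full sibs share both parents — two paths of length 2: r = 2·(1/2)^2 = 1/2).
Summing one r·B term per recipient: 1·0.5·0.0828 + 4·0.125·0.0747 + 2·0.5·0.211 = 0.28975.
0.28975 > 0.083: the indirect benefit exceeds the cost.

Yes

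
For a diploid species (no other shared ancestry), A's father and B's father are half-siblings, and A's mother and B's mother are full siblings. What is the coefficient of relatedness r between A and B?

0.1875

Wright's path rule: contributions from independent ancestry routes add.
A and B are related in two ways: half first cousins through their fathers (r = 1/16) and first cousins through their mothers (r = 1/8).
r = 1/16 + 1/8 = 3/16 = 0.1875.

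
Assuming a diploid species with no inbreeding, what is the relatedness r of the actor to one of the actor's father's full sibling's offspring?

Each parent–offspring link contributes a factor of 1/2, and independent paths through distinct common ancestors add.
First cousins share one grandparent pair — two paths of length 4: r = 2·(1/2)^4 = 1/8.

0.125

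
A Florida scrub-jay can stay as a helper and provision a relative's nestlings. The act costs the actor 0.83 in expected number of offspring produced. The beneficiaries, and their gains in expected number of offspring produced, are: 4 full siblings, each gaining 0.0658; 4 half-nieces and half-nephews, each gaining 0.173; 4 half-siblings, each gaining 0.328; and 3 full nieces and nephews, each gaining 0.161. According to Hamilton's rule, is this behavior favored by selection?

No

Hamilton's rule: the trait is favored when the sum of r·B over every recipient exceeds the actor's cost C.
r to a full sibling = 0.5 (full sibs share both parents — two paths of length 2: r = 2·(1/2)^2 = 1/2).
r to a half-niece or half-nephew = 0.125 (half-aunt/uncle↔niece/nephew: one path of length 3: r = (1/2)^3 = 1/8).
r to a half-sibling = 1/4 (half-sibs share one parent — one path of length 2: r = (1/2)^2 = 1/4).
r to a full niece or nephew = 1/4 (full aunt/uncle↔niece/nephew: two paths of length 3 through the shared grandparent pair: r = 2·(1/2)^3 = 1/4).
Summing one r·B term per recipient: 4·0.5·0.0658 + 4·0.125·0.173 + 4·0.25·0.328 + 3·0.25·0.161 = 0.66685.
0.66685 < 0.83: the indirect benefit is less than the cost.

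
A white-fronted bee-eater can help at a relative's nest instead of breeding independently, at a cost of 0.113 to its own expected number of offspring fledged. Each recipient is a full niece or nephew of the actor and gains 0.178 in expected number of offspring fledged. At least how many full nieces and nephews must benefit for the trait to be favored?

3

r to a full niece or nephew = 0.25 (full aunt/uncle↔niece/nephew: two paths of length 3 through the shared grandparent pair: r = 2·(1/2)^3 = 1/4).
Hamilton's rule: n·r·B > C  ⇒  n > C/(r·B) = 0.113/(0.25·0.178) = 2.539.
The smallest integer exceeding 2.539 is 3.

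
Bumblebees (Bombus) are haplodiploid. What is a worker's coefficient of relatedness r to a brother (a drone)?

Her haploid brother carries none of their father's genes and a random half of their mother's genome; that half matches the maternal half of her own genome with probability 1/2: r = 1/2 · 1/2 = 1/4.

0.25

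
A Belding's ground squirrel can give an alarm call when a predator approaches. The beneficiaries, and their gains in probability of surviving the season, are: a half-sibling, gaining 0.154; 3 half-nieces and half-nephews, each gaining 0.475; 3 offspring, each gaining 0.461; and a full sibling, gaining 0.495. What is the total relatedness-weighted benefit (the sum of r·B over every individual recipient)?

r to a half-sibling = 1/4 (half-sibs share one parent — one path of length 2: r = (1/2)^2 = 1/4).
r to a half-niece or half-nephew = 1/8 (half-aunt/uncle↔niece/nephew: one path of length 3: r = (1/2)^3 = 1/8).
r to an offspring = 0.5 (one parent–offspring link: r = (1/2)^1 = 1/2).
r to a full sibling = 0.5 (full sibs share both parents — two paths of length 2: r = 2·(1/2)^2 = 1/2).
Summing one r·B term per recipient: 1·0.25·0.154 + 3·0.125·0.475 + 3·0.5·0.461 + 1·0.5·0.495 = 1.155625.

1.155625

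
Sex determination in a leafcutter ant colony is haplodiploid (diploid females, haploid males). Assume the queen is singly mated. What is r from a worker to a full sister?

Haplodiploid full sisters inherit their father's entire haploid genome identically (contributing 1/2) and on average half of their mother's contribution (1/2 · 1/2 = 1/4); r = 1/2 + 1/4 = 3/4.

0.75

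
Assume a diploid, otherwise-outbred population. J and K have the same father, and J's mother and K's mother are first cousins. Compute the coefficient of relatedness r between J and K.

With two independent routes of shared ancestry, r is the sum of the two contributions.
J and K are related in two ways: half-sibs through their shared father (r = 1/4) and second cousins through their mothers (r = 1/32).
r = 1/4 + 1/32 = 9/32 = 0.28125.

0.28125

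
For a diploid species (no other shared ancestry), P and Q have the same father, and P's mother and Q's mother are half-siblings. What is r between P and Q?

Independent pedigree routes through distinct common ancestors add.
P and Q are related in two ways: half-sibs through their shared father (r = 1/4) and half first cousins through their mothers (r = 1/16).
r = 1/4 + 1/16 = 5/16 = 0.3125.

0.3125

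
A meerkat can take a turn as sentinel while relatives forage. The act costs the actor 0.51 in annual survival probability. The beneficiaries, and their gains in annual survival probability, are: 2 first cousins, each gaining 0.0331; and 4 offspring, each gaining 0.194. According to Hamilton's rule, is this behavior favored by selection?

No

Hamilton's rule: the trait is favored when the sum of r·B over every recipient exceeds the actor's cost C.
r to a first cousin = 1/8 (first cousins share one grandparent pair — two paths of length 4: r = 2·(1/2)^4 = 1/8).
r to an offspring = 1/2 (one parent–offspring link: r = (1/2)^1 = 1/2).
Summing one r·B term per recipient: 2·0.125·0.0331 + 4·0.5·0.194 = 0.396275.
0.396275 < 0.51: the indirect benefit is less than the cost.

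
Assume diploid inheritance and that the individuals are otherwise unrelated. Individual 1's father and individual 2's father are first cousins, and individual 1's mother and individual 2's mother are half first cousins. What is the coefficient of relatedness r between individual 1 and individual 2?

0.046875

Independent pedigree routes through distinct common ancestors add.
Individual 1 and individual 2 are related in two ways: second cousins through their fathers (r = 1/32) and half second cousins through their mothers (r = 1/64).
r = 1/32 + 1/64 = 3/64 = 0.046875.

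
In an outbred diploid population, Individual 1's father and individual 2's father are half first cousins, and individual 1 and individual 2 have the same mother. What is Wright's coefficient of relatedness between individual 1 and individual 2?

With two independent routes of shared ancestry, r is the sum of the two contributions.
Individual 1 and individual 2 are related in two ways: half second cousins through their fathers (r = 1/64) and half-sibs through their shared mother (r = 1/4).
r = 1/64 + 1/4 = 17/64 = 0.265625.

0.265625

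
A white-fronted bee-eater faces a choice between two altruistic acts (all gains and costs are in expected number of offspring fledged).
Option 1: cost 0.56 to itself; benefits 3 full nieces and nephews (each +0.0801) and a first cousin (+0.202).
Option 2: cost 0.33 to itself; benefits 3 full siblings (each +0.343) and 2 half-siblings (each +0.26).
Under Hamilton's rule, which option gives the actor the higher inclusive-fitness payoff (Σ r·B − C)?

Option 2

Option 1: r to a full niece or nephew = 0.25.
Option 1: r to a first cousin = 0.125.
Option 1: Σ r·B − C = (3·0.25·0.0801 + 1·0.125·0.202) − 0.56 = -0.474675.
Option 2: r to a full sibling = 0.5.
Option 2: r to a half-sibling = 0.25.
Option 2: Σ r·B − C = (3·0.5·0.343 + 2·0.25·0.26) − 0.33 = 0.3145.
Option 2 has the higher net inclusive-fitness payoff.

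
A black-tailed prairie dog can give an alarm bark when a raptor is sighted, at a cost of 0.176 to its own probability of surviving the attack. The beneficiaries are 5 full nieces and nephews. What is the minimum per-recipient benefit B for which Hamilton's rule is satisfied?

r to a full niece or nephew = 0.25 (full aunt/uncle↔niece/nephew: two paths of length 3 through the shared grandparent pair: r = 2·(1/2)^3 = 1/4).
Hamilton's rule with n recipients of equal r: n·r·B > C, so B > C/(n·r) = 0.176/(5·0.25) = 0.1408.

0.1408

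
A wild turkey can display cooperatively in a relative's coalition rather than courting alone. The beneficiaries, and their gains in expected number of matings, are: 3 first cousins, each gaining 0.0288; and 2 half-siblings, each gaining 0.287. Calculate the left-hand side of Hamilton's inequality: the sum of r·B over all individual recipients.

0.1543

r to a first cousin = 1/8 (first cousins share one grandparent pair — two paths of length 4: r = 2·(1/2)^4 = 1/8).
r to a half-sibling = 0.25 (half-sibs share one parent — one path of length 2: r = (1/2)^2 = 1/4).
Summing one r·B term per recipient: 3·0.125·0.0288 + 2·0.25·0.287 = 0.1543.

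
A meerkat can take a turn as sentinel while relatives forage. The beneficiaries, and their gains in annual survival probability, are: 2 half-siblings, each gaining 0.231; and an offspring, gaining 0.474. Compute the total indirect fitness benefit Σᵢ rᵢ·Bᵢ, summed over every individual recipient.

r to a half-sibling = 1/4 (half-sibs share one parent — one path of length 2: r = (1/2)^2 = 1/4).
r to an offspring = 1/2 (one parent–offspring link: r = (1/2)^1 = 1/2).
Summing one r·B term per recipient: 2·0.25·0.231 + 1·0.5·0.474 = 0.3525.

0.3525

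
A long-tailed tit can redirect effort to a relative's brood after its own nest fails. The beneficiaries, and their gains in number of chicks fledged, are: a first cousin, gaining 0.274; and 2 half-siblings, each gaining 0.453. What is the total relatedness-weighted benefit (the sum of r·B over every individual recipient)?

r to a first cousin = 0.125 (first cousins share one grandparent pair — two paths of length 4: r = 2·(1/2)^4 = 1/8).
r to a half-sibling = 1/4 (half-sibs share one parent — one path of length 2: r = (1/2)^2 = 1/4).
Summing one r·B term per recipient: 1·0.125·0.274 + 2·0.25·0.453 = 0.26075.

0.26075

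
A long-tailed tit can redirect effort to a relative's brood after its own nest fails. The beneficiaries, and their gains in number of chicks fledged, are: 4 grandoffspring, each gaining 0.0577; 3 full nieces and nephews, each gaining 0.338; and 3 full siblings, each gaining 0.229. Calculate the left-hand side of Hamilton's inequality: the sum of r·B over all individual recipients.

0.6547

r to a grandoffspring = 0.25 (two parent–offspring links: r = (1/2)^2 = 1/4).
r to a full niece or nephew = 1/4 (full aunt/uncle↔niece/nephew: two paths of length 3 through the shared grandparent pair: r = 2·(1/2)^3 = 1/4).
r to a full sibling = 0.5 (full sibs share both parents — two paths of length 2: r = 2·(1/2)^2 = 1/2).
Summing one r·B term per recipient: 4·0.25·0.0577 + 3·0.25·0.338 + 3·0.5·0.229 = 0.6547.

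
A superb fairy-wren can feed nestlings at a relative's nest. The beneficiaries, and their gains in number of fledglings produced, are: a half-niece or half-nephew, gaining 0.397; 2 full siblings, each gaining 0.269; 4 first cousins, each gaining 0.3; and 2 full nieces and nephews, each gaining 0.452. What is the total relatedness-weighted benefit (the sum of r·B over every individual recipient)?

r to a half-niece or half-nephew = 1/8 (half-aunt/uncle↔niece/nephew: one path of length 3: r = (1/2)^3 = 1/8).
r to a full sibling = 1/2 (full sibs share both parents — two paths of length 2: r = 2·(1/2)^2 = 1/2).
r to a first cousin = 1/8 (first cousins share one grandparent pair — two paths of length 4: r = 2·(1/2)^4 = 1/8).
r to a full niece or nephew = 1/4 (full aunt/uncle↔niece/nephew: two paths of length 3 through the shared grandparent pair: r = 2·(1/2)^3 = 1/4).
Summing one r·B term per recipient: 1·0.125·0.397 + 2·0.5·0.269 + 4·0.125·0.3 + 2·0.25·0.452 = 0.694625.

0.694625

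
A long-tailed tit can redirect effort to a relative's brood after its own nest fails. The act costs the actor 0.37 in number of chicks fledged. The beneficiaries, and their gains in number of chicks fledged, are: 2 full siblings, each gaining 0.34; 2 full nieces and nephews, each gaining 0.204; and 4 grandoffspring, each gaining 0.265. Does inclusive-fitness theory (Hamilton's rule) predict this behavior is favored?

Hamilton's rule: the trait is favored when the sum of r·B over every recipient exceeds the actor's cost C.
r to a full sibling = 0.5 (full sibs share both parents — two paths of length 2: r = 2·(1/2)^2 = 1/2).
r to a full niece or nephew = 0.25 (full aunt/uncle↔niece/nephew: two paths of length 3 through the shared grandparent pair: r = 2·(1/2)^3 = 1/4).
r to a grandoffspring = 1/4 (two parent–offspring links: r = (1/2)^2 = 1/4).
Summing one r·B term per recipient: 2·0.5·0.34 + 2·0.25·0.204 + 4·0.25·0.265 = 0.707.
0.707 > 0.37: the indirect benefit exceeds the cost.

Yes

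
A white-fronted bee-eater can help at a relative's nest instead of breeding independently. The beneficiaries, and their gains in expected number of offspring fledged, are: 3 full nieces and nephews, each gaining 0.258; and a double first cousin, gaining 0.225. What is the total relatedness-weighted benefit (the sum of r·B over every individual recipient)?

0.24975

r to a full niece or nephew = 1/4 (full aunt/uncle↔niece/nephew: two paths of length 3 through the shared grandparent pair: r = 2·(1/2)^3 = 1/4).
r to a double first cousin = 1/4 (double first cousins share both grandparent pairs — four paths of length 4: r = 4·(1/2)^4 = 1/4).
Summing one r·B term per recipient: 3·0.25·0.258 + 1·0.25·0.225 = 0.24975.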